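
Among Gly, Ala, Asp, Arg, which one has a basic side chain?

Arg

Lysine (K), arginine (R), and histidine (H) have basic, nitrogen-containing side chains.
Of the listed options, only Arg belongs to this group.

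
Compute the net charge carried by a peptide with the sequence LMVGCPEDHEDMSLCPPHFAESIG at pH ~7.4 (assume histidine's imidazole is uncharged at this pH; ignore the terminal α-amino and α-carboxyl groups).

The side chains ionized at physiological pH are Lys/Arg (+1) and Asp/Glu (−1); with His treated as neutral, nothing else contributes.
Positive (K, R): none → +0.
Negative (D, E): E7, D8, E10, D11, E21 → −5.
Net charge = (+0) + (−5) = −5.

-5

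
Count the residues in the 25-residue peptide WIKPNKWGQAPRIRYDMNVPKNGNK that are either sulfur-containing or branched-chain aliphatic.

4

Sulfur-containing: C, M. Branched-chain aliphatic: I, L, V.
Sulfur-containing residues here: M17 (1).
Branched-chain aliphatic residues here: I2, I13, V19 (3).
The two groups share no amino acid, so total = 1 + 3 = 4.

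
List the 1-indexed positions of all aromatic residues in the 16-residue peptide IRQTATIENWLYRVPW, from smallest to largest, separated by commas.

10, 12, 16

F, W, and Y each carry an aromatic ring on the side chain.
Matching residues: W10, Y12, W16.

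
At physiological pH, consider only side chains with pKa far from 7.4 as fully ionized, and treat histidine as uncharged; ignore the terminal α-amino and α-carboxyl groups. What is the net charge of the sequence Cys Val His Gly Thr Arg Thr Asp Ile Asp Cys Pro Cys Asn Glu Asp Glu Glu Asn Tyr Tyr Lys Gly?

-4

At pH ~7.4 the Lys and Arg side chains are protonated (+1), the Asp and Glu side chains are deprotonated (−1), and with His taken as neutral all other side chains carry no charge.
Positive (K, R): Arg6, Lys22 → +2.
Negative (D, E): Asp8, Asp10, Glu15, Asp16, Glu17, Glu18 → −6.
Net charge = (+2) + (−6) = −4.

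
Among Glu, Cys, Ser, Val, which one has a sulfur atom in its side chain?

Cys

Cysteine (C, thiol) and methionine (M, thioether) are the two sulfur-containing amino acids.
Of the listed options, only Cys belongs to this group.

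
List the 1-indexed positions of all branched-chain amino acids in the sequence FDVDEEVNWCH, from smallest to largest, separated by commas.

The BCAAs are Val, Leu, and Ile — aliphatic side chains with a branch point.
Matching residues: V3, V7.

3, 7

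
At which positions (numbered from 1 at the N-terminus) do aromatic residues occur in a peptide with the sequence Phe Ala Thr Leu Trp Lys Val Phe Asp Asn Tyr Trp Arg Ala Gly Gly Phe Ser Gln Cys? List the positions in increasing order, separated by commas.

1, 5, 8, 11, 12, 17

The aromatic amino acids are Phe (F, benzyl), Trp (W, indole), and Tyr (Y, phenol).
Matching residues: Phe1, Trp5, Phe8, Tyr11, Trp12, Phe17.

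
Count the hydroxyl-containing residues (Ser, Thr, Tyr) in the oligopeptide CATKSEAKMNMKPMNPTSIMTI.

5

Matching residues: T3, S5, T17, S18, T21.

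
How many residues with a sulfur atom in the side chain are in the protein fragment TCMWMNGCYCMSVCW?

The sulfur-bearing residues are cysteine (–SH) and methionine (–S–CH₃).
Matching residues: C2, M3, M5, C8, C10, M11, C14.

7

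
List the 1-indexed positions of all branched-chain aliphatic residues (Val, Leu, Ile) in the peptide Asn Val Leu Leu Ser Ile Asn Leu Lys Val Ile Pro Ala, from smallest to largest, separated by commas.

2, 3, 4, 6, 8, 10, 11

Matching residues: Val2, Leu3, Leu4, Ile6, Leu8, Val10, Ile11.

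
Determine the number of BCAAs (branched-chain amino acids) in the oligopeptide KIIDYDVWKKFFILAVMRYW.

6

V, L, and I make up the branched-chain aliphatic group.
Matching residues: I2, I3, V7, I13, L14, V16.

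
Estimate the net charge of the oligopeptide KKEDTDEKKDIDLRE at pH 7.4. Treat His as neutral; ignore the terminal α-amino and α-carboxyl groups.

The side chains ionized at physiological pH are Lys/Arg (+1) and Asp/Glu (−1); with His treated as neutral, nothing else contributes.
Positive (K, R): K1, K2, K8, K9, R14 → +5.
Negative (D, E): E3, D4, D6, E7, D10, D12, E15 → −7.
Net charge = (+5) + (−7) = −2.

-2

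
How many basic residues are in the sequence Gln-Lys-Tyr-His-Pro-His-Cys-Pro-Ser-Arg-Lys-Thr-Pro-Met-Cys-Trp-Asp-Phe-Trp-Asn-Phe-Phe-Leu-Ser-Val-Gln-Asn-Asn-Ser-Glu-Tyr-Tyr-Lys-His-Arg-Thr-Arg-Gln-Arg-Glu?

K, R, and H are the three residues with basic side chains (ε-amine, guanidinium, and imidazole respectively).
Matching residues: Lys2, His4, His6, Arg10, Lys11, Lys33, His34, Arg35, Arg37, Arg39.

10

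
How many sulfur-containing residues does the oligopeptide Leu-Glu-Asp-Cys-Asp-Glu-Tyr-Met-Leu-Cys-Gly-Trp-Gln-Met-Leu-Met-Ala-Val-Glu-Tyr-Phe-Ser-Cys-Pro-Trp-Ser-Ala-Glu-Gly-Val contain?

6

The sulfur-bearing residues are cysteine (–SH) and methionine (–S–CH₃).
Matching residues: Cys4, Met8, Cys10, Met14, Met16, Cys23.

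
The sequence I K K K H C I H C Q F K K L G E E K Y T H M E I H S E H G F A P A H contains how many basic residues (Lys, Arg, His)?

12

Matching residues: K2, K3, K4, H5, H8, K12, K13, K18, H21, H25, H28, H34.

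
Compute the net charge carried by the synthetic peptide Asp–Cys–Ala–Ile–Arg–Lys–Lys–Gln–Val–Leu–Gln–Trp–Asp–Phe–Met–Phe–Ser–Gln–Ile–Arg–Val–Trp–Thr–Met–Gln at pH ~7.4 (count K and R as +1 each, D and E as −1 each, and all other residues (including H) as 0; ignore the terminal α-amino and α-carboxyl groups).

+2

Positive (K, R): Arg5, Lys6, Lys7, Arg20 → +4.
Negative (D, E): Asp1, Asp13 → −2.
Net charge = (+4) + (−2) = +2.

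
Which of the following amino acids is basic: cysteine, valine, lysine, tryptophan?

lysine

The basic amino acids are Lys (K), Arg (R), and His (H).
Of the listed options, only lysine belongs to this group.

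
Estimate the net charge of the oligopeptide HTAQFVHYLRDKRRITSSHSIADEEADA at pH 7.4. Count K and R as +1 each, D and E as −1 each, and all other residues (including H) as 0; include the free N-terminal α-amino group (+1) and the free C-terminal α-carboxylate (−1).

-1

Positive (K, R): R10, K12, R13, R14 → +4.
Negative (D, E): D11, D23, E24, E25, D27 → −5.
The N-terminus (+1) and C-terminus (−1) cancel.
Net charge = (+4) + (−5) = −1.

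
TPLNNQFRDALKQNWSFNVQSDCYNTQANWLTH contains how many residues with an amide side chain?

Asparagine (N) and glutamine (Q) have uncharged amide side chains.
Matching residues: N4, N5, Q6, Q13, N14, N18, Q20, N25, Q27, N29.

10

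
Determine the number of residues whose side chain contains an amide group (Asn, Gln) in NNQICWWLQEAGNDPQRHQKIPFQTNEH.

Matching residues: N1, N2, Q3, Q9, N13, Q16, Q19, Q24, N26.

9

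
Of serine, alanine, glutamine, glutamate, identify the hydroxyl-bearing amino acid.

The –OH-bearing residues are Ser, Thr (aliphatic alcohols), and Tyr (phenol).
Of the listed options, only serine belongs to this group.

serine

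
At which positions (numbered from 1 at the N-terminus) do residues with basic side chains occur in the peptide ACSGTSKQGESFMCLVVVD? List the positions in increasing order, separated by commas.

7

K, R, and H are the three residues with basic side chains (ε-amine, guanidinium, and imidazole respectively).
Matching residues: K7.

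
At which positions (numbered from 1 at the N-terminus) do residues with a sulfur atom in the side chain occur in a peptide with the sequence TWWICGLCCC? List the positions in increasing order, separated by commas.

5, 8, 9, 10

The sulfur-bearing residues are cysteine (–SH) and methionine (–S–CH₃).
Matching residues: C5, C8, C9, C10.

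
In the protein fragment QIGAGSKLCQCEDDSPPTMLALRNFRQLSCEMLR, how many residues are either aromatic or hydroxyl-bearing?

5

Aromatic: F, W, Y. Hydroxyl-bearing: S, T, Y.
Aromatic residues here: F25 (1).
Hydroxyl-bearing residues here: S6, S15, T18, S29 (4).
(Y belongs to both groups, but none appear in this sequence.) Total = 1 + 4 = 5.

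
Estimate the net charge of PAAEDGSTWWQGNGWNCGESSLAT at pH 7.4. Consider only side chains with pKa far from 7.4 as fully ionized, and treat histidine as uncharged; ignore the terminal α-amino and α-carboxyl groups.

The side chains ionized at physiological pH are Lys/Arg (+1) and Asp/Glu (−1); with His treated as neutral, nothing else contributes.
Positive (K, R): none → +0.
Negative (D, E): E4, D5, E19 → −3.
Net charge = (+0) + (−3) = −3.

-3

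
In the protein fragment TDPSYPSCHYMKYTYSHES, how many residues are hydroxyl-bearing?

10

The –OH-bearing residues are Ser, Thr (aliphatic alcohols), and Tyr (phenol).
Matching residues: T1, S4, Y5, S7, Y10, Y13, T14, Y15, S16, S19.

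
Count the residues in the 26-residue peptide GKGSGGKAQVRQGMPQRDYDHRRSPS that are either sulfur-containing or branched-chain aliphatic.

Sulfur-containing: C, M. Branched-chain aliphatic: I, L, V.
Sulfur-containing residues here: M14 (1).
Branched-chain aliphatic residues here: V10 (1).
The two groups share no amino acid, so total = 1 + 1 = 2.

2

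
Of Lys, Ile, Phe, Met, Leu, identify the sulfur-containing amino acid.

Cysteine (C, thiol) and methionine (M, thioether) are the two sulfur-containing amino acids.
Of the listed options, only Met belongs to this group.

Met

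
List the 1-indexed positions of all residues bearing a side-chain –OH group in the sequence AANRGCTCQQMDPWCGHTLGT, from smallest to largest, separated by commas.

S, T, and Y are the three residues with a side-chain hydroxyl.
Matching residues: T7, T18, T21.

7, 18, 21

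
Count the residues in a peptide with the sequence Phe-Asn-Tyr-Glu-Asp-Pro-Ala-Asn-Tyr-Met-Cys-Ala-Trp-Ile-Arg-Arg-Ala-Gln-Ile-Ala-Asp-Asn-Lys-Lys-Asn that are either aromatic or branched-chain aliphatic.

6

Aromatic: F, W, Y. Branched-chain aliphatic: I, L, V.
Aromatic residues here: Phe1, Tyr3, Tyr9, Trp13 (4).
Branched-chain aliphatic residues here: Ile14, Ile19 (2).
The two groups share no amino acid, so total = 4 + 2 = 6.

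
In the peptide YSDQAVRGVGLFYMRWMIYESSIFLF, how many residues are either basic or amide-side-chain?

3

Basic: H, K, R. Amide-side-chain: N, Q.
Basic residues here: R7, R15 (2).
Amide-side-chain residues here: Q4 (1).
The two groups share no amino acid, so total = 2 + 1 = 3.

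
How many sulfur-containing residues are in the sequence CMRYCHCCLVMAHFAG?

6

Only Cys (C) and Met (M) have a sulfur atom in the side chain.
Matching residues: C1, M2, C5, C7, C8, M11.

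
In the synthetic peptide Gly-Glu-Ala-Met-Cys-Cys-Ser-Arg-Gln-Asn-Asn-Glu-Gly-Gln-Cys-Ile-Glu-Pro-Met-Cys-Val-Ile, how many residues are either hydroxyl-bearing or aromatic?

1

Hydroxyl-bearing: S, T, Y. Aromatic: F, W, Y.
Hydroxyl-bearing residues here: Ser7 (1).
Aromatic residues here: none (0).
(Y belongs to both groups, but none appear in this sequence.) Total = 1 + 0 = 1.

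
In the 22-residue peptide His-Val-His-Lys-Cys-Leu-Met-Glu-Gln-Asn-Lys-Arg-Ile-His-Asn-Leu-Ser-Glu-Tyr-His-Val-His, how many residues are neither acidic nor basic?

12

Acidic: D, E. Basic: K, R, H. All other residues are neither.
Matching residues: Val2, Cys5, Leu6, Met7, Gln9, Asn10, Ile13, Asn15, Leu16, Ser17, Tyr19, Val21.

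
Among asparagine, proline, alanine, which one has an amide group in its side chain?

asparagine

The amide-side-chain residues are Asn (N) and Gln (Q).
Of the listed options, only asparagine belongs to this group.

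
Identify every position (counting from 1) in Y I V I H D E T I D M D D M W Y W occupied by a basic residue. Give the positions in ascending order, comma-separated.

The basic amino acids are Lys (K), Arg (R), and His (H).
Matching residues: H5.

5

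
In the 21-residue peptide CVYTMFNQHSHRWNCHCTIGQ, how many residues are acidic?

Aspartate (D) and glutamate (E) have carboxylic-acid side chains and are the acidic amino acids.
None of the 21 residues belong to this group.

0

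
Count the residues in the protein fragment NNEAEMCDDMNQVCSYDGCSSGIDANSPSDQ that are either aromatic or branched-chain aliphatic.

3

Aromatic: F, W, Y. Branched-chain aliphatic: I, L, V.
Aromatic residues here: Y16 (1).
Branched-chain aliphatic residues here: V13, I23 (2).
The two groups share no amino acid, so total = 1 + 2 = 3.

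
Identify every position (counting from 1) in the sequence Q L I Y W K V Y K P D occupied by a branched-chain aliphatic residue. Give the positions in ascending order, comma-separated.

2, 3, 7

Matching residues: L2, I3, V7.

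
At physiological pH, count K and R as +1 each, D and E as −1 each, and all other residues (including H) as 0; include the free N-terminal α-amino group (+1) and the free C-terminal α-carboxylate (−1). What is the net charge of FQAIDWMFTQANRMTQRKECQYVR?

Positive (K, R): R13, R17, K18, R24 → +4.
Negative (D, E): D5, E19 → −2.
The N-terminus (+1) and C-terminus (−1) cancel.
Net charge = (+4) + (−2) = +2.

+2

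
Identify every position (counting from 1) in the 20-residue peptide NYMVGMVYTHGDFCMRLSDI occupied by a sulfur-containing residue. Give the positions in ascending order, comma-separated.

Only Cys (C) and Met (M) have a sulfur atom in the side chain.
Matching residues: M3, M6, C14, M15.

3, 6, 14, 15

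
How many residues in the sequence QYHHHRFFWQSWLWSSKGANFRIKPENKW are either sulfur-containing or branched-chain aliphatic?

2

Sulfur-containing: C, M. Branched-chain aliphatic: I, L, V.
Sulfur-containing residues here: none (0).
Branched-chain aliphatic residues here: L13, I23 (2).
The two groups share no amino acid, so total = 0 + 2 = 2.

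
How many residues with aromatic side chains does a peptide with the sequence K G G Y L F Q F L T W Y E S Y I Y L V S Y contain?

8

The aromatic amino acids are Phe (F, benzyl), Trp (W, indole), and Tyr (Y, phenol).
Matching residues: Y4, F6, F8, W11, Y12, Y15, Y17, Y21.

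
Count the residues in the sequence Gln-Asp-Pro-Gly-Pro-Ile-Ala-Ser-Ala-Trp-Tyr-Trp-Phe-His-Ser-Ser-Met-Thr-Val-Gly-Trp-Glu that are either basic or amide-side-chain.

2

Basic: H, K, R. Amide-side-chain: N, Q.
Basic residues here: His14 (1).
Amide-side-chain residues here: Gln1 (1).
The two groups share no amino acid, so total = 1 + 1 = 2.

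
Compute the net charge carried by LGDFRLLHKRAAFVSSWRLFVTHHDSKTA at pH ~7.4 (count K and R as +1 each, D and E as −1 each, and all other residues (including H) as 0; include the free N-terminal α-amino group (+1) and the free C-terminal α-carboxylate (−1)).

+3

Positive (K, R): R5, K9, R10, R18, K27 → +5.
Negative (D, E): D3, D25 → −2.
The N-terminus (+1) and C-terminus (−1) cancel.
Net charge = (+5) + (−2) = +3.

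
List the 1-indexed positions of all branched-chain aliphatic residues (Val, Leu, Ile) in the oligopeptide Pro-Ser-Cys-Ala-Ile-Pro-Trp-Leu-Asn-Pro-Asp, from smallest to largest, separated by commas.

5, 8

Matching residues: Ile5, Leu8.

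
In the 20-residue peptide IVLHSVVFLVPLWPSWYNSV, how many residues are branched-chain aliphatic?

9

The BCAAs are Val, Leu, and Ile — aliphatic side chains with a branch point.
Matching residues: I1, V2, L3, V6, V7, L9, V10, L12, V20.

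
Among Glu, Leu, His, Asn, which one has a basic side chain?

His

K, R, and H are the three residues with basic side chains (ε-amine, guanidinium, and imidazole respectively).
Of the listed options, only His belongs to this group.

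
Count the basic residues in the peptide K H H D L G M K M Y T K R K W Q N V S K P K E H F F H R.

12

K, R, and H are the three residues with basic side chains (ε-amine, guanidinium, and imidazole respectively).
Matching residues: K1, H2, H3, K8, K12, R13, K14, K20, K22, H24, H27, R28.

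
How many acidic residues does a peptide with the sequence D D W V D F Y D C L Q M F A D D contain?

6

Aspartate (D) and glutamate (E) have carboxylic-acid side chains and are the acidic amino acids.
Matching residues: D1, D2, D5, D8, D15, D16.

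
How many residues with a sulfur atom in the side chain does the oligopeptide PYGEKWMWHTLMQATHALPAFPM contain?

The sulfur-bearing residues are cysteine (–SH) and methionine (–S–CH₃).
Matching residues: M7, M12, M23.

3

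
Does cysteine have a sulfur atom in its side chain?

The sulfur-bearing residues are cysteine (–SH) and methionine (–S–CH₃).
Cysteine is in this group.

Yes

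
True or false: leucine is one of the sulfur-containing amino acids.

Cysteine (C, thiol) and methionine (M, thioether) are the two sulfur-containing amino acids.
Leucine is not in this group.

False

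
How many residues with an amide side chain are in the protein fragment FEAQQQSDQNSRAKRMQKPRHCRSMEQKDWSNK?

Asparagine (N) and glutamine (Q) have uncharged amide side chains.
Matching residues: Q4, Q5, Q6, Q9, N10, Q17, Q27, N32.

8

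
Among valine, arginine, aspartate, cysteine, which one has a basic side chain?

Lysine (K), arginine (R), and histidine (H) have basic, nitrogen-containing side chains.
Of the listed options, only arginine belongs to this group.

arginine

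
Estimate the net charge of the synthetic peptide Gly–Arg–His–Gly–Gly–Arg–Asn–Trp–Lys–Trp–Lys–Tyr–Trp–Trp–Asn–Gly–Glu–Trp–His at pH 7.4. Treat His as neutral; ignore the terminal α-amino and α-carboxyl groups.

The side chains ionized at physiological pH are Lys/Arg (+1) and Asp/Glu (−1); with His treated as neutral, nothing else contributes.
Positive (K, R): Arg2, Arg6, Lys9, Lys11 → +4.
Negative (D, E): Glu17 → −1.
Net charge = (+4) + (−1) = +3.

+3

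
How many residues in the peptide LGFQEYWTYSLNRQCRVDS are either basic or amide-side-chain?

Basic: H, K, R. Amide-side-chain: N, Q.
Basic residues here: R13, R16 (2).
Amide-side-chain residues here: Q4, N12, Q14 (3).
The two groups share no amino acid, so total = 2 + 3 = 5.

5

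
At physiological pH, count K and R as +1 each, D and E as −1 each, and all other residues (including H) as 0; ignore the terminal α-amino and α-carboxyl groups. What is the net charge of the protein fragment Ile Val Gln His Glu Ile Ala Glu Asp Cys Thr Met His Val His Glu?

Positive (K, R): none → +0.
Negative (D, E): Glu5, Glu8, Asp9, Glu16 → −4.
Net charge = (+0) + (−4) = −4.

-4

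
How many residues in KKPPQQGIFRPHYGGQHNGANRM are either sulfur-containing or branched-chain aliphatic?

2

Sulfur-containing: C, M. Branched-chain aliphatic: I, L, V.
Sulfur-containing residues here: M23 (1).
Branched-chain aliphatic residues here: I8 (1).
The two groups share no amino acid, so total = 1 + 1 = 2.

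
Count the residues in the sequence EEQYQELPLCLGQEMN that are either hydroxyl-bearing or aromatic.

1

Hydroxyl-bearing: S, T, Y. Aromatic: F, W, Y.
Hydroxyl-bearing residues here: Y4 (1).
Aromatic residues here: Y4 (1).
Y is in both groups, so the 1 Y residue must not be double-counted.
Total = 1 + 1 − 1 = 1.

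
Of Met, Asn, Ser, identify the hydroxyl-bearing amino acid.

Serine (S), threonine (T), and tyrosine (Y) each carry a hydroxyl group on the side chain.
Of the listed options, only Ser belongs to this group.

Ser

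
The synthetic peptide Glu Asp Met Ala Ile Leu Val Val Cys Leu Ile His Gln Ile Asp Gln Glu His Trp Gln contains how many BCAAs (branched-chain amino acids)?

7

Valine (V), leucine (L), and isoleucine (I) are the branched-chain amino acids.
Matching residues: Ile5, Leu6, Val7, Val8, Leu10, Ile11, Ile14.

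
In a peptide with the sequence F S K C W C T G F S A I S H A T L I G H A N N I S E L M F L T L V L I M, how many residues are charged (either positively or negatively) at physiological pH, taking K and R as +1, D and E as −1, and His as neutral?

Charged side chains at pH ~7.4: K, R (positive); D, E (negative).
Matching residues: K3, E26.

2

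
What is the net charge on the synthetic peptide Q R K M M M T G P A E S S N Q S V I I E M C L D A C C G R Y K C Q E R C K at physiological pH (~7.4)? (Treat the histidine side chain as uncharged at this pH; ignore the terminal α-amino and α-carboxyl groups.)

Near pH 7.4, K and R contribute +1 each, D and E contribute −1 each, and every other side chain (His included, as stated) is uncharged.
Positive (K, R): R2, K3, R29, K31, R35, K37 → +6.
Negative (D, E): E11, E20, D24, E34 → −4.
Net charge = (+6) + (−4) = +2.

+2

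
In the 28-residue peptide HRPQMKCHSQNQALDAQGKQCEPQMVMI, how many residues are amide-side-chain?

7

Only N (asparagine) and Q (glutamine) carry a side-chain carboxamide.
Matching residues: Q4, Q10, N11, Q12, Q17, Q20, Q24.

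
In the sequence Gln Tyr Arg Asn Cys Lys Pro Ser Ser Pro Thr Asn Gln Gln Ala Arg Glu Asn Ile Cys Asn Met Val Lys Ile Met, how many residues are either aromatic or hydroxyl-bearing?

4

Aromatic: F, W, Y. Hydroxyl-bearing: S, T, Y.
Aromatic residues here: Tyr2 (1).
Hydroxyl-bearing residues here: Tyr2, Ser8, Ser9, Thr11 (4).
Y is in both groups, so the 1 Y residue must not be double-counted.
Total = 1 + 4 − 1 = 4.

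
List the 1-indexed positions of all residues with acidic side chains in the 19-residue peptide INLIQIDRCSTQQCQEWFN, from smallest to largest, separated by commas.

Only D (aspartate) and E (glutamate) carry a side-chain carboxylic acid.
Matching residues: D7, E16.

7, 16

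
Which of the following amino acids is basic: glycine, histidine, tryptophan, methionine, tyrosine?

histidine

K, R, and H are the three residues with basic side chains (ε-amine, guanidinium, and imidazole respectively).
Of the listed options, only histidine belongs to this group.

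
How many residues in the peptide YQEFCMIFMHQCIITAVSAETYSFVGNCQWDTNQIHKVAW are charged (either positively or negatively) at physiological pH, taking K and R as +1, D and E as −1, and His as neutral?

4

Charged side chains at pH ~7.4: K, R (positive); D, E (negative).
Matching residues: E3, E20, D31, K37.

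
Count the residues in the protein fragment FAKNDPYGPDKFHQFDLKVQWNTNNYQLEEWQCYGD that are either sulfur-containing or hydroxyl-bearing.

5

Sulfur-containing: C, M. Hydroxyl-bearing: S, T, Y.
Sulfur-containing residues here: C33 (1).
Hydroxyl-bearing residues here: Y7, T23, Y26, Y34 (4).
The two groups share no amino acid, so total = 1 + 4 = 5.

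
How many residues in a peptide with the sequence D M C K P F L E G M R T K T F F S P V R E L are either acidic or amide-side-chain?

3

Acidic: D, E. Amide-side-chain: N, Q.
Acidic residues here: D1, E8, E21 (3).
Amide-side-chain residues here: none (0).
The two groups share no amino acid, so total = 3 + 0 = 3.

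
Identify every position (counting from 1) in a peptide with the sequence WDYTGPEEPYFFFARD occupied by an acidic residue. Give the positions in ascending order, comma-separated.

The acidic residues are Asp (D) and Glu (E), whose side chains end in a carboxylate group.
Matching residues: D2, E7, E8, D16.

2, 7, 8, 16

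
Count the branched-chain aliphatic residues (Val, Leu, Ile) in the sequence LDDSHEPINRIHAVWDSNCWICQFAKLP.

6

Matching residues: L1, I8, I11, V14, I21, L27.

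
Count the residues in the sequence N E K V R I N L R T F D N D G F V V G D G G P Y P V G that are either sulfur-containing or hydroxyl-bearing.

Sulfur-containing: C, M. Hydroxyl-bearing: S, T, Y.
Sulfur-containing residues here: none (0).
Hydroxyl-bearing residues here: T10, Y24 (2).
The two groups share no amino acid, so total = 0 + 2 = 2.

2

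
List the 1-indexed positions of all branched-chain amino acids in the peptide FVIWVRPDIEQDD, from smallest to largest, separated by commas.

2, 3, 5, 9

V, L, and I make up the branched-chain aliphatic group.
Matching residues: V2, I3, V5, I9.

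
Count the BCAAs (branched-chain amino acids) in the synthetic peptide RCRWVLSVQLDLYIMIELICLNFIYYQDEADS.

11

V, L, and I make up the branched-chain aliphatic group.
Matching residues: V5, L6, V8, L10, L12, I14, I16, L18, I19, L21, I24.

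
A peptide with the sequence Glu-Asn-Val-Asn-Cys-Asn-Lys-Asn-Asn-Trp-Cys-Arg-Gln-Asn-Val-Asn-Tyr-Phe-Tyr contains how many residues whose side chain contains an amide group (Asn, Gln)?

Matching residues: Asn2, Asn4, Asn6, Asn8, Asn9, Gln13, Asn14, Asn16.

8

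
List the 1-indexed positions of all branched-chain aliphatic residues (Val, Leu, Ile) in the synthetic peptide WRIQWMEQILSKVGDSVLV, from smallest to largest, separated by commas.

Matching residues: I3, I9, L10, V13, V17, L18, V19.

3, 9, 10, 13, 17, 18, 19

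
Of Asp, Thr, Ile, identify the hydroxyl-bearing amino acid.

The –OH-bearing residues are Ser, Thr (aliphatic alcohols), and Tyr (phenol).
Of the listed options, only Thr belongs to this group.

Thr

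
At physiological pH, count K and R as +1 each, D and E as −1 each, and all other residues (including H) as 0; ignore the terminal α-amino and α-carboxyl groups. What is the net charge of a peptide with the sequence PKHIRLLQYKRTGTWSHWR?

+5

Positive (K, R): K2, R5, K10, R11, R19 → +5.
Negative (D, E): none → −0.
Net charge = (+5) + (−0) = +5.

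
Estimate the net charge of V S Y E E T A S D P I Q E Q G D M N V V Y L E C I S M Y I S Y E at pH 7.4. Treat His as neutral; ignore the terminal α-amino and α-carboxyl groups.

The side chains ionized at physiological pH are Lys/Arg (+1) and Asp/Glu (−1); with His treated as neutral, nothing else contributes.
Positive (K, R): none → +0.
Negative (D, E): E4, E5, D9, E13, D16, E23, E32 → −7.
Net charge = (+0) + (−7) = −7.

-7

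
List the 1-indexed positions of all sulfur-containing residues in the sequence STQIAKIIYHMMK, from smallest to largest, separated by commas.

The sulfur-bearing residues are cysteine (–SH) and methionine (–S–CH₃).
Matching residues: M11, M12.

11, 12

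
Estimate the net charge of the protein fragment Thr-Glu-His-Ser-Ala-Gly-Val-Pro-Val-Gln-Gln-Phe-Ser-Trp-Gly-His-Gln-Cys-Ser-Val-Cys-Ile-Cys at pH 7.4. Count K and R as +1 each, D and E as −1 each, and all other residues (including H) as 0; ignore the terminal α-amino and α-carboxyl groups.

-1

Positive (K, R): none → +0.
Negative (D, E): Glu2 → −1.
Net charge = (+0) + (−1) = −1.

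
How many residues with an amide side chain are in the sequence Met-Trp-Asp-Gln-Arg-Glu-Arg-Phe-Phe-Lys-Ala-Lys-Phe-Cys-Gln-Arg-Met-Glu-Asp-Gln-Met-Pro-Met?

Only N (asparagine) and Q (glutamine) carry a side-chain carboxamide.
Matching residues: Gln4, Gln15, Gln20.

3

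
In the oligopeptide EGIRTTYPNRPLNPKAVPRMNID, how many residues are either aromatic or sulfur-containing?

Aromatic: F, W, Y. Sulfur-containing: C, M.
Aromatic residues here: Y7 (1).
Sulfur-containing residues here: M20 (1).
The two groups share no amino acid, so total = 1 + 1 = 2.

2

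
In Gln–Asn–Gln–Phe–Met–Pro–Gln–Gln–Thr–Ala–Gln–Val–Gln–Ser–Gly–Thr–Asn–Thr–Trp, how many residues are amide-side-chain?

8

The amide-side-chain residues are Asn (N) and Gln (Q).
Matching residues: Gln1, Asn2, Gln3, Gln7, Gln8, Gln11, Gln13, Asn17.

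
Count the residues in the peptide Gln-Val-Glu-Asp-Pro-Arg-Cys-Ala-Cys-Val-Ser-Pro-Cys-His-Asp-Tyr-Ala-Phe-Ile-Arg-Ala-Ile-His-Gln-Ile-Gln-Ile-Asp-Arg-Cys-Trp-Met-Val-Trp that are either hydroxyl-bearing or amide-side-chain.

Hydroxyl-bearing: S, T, Y. Amide-side-chain: N, Q.
Hydroxyl-bearing residues here: Ser11, Tyr16 (2).
Amide-side-chain residues here: Gln1, Gln24, Gln26 (3).
The two groups share no amino acid, so total = 2 + 3 = 5.

5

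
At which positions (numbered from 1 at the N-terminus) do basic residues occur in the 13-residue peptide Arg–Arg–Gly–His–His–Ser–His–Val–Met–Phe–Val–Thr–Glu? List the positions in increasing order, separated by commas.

1, 2, 4, 5, 7

K, R, and H are the three residues with basic side chains (ε-amine, guanidinium, and imidazole respectively).
Matching residues: Arg1, Arg2, His4, His5, His7.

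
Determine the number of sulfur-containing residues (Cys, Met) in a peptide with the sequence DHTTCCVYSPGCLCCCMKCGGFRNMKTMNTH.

10

Matching residues: C5, C6, C12, C14, C15, C16, M17, C19, M25, M28.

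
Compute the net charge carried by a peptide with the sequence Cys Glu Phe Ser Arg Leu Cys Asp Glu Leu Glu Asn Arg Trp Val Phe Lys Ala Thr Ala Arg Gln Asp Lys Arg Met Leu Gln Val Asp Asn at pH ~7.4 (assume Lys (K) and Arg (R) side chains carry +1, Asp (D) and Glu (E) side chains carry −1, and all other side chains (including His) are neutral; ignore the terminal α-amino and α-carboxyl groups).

0

Positive (K, R): Arg5, Arg13, Lys17, Arg21, Lys24, Arg25 → +6.
Negative (D, E): Glu2, Asp8, Glu9, Glu11, Asp23, Asp30 → −6.
Net charge = (+6) + (−6) = 0.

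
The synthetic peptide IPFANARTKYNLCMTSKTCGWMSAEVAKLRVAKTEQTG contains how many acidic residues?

2

Only D (aspartate) and E (glutamate) carry a side-chain carboxylic acid.
Matching residues: E25, E35.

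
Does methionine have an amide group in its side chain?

No

Asparagine (N) and glutamine (Q) have uncharged amide side chains.
Methionine is not in this group.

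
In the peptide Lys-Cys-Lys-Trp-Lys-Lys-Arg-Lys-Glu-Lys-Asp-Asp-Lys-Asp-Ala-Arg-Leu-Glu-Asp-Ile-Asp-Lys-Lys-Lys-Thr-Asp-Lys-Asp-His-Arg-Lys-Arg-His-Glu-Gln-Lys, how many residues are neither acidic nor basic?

7

Acidic: D, E. Basic: K, R, H. All other residues are neither.
Matching residues: Cys2, Trp4, Ala15, Leu17, Ile20, Thr25, Gln35.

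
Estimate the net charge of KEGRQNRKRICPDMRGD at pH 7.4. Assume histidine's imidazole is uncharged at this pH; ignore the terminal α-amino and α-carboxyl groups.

+3

Near pH 7.4, K and R contribute +1 each, D and E contribute −1 each, and every other side chain (His included, as stated) is uncharged.
Positive (K, R): K1, R4, R7, K8, R9, R15 → +6.
Negative (D, E): E2, D13, D17 → −3.
Net charge = (+6) + (−3) = +3.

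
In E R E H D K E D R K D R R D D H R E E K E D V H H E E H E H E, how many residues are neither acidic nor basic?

1

Acidic: D, E. Basic: K, R, H. All other residues are neither.
Matching residues: V23.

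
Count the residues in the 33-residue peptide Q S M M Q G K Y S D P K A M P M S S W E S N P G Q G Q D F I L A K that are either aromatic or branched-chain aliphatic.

5

Aromatic: F, W, Y. Branched-chain aliphatic: I, L, V.
Aromatic residues here: Y8, W19, F29 (3).
Branched-chain aliphatic residues here: I30, L31 (2).
The two groups share no amino acid, so total = 3 + 2 = 5.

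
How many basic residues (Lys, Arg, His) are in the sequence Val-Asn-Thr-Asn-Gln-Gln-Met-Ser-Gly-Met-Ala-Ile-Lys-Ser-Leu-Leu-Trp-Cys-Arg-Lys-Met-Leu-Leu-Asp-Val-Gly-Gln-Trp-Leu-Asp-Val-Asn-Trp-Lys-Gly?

4

Matching residues: Lys13, Arg19, Lys20, Lys34.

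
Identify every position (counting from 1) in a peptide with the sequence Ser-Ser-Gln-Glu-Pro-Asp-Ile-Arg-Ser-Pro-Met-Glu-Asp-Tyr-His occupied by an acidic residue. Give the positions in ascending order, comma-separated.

4, 6, 12, 13

Only D (aspartate) and E (glutamate) carry a side-chain carboxylic acid.
Matching residues: Glu4, Asp6, Glu12, Asp13.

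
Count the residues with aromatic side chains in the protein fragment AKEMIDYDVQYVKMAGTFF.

4

Phenylalanine (F), tryptophan (W), and tyrosine (Y) have aromatic ring side chains.
Matching residues: Y7, Y11, F18, F19.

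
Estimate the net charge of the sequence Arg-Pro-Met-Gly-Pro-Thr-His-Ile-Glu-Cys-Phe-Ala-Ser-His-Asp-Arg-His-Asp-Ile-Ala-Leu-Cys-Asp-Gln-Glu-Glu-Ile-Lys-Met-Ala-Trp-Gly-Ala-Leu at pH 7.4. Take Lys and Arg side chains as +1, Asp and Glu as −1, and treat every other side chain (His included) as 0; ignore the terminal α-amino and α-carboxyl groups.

-3

Positive (K, R): Arg1, Arg16, Lys28 → +3.
Negative (D, E): Glu9, Asp15, Asp18, Asp23, Glu25, Glu26 → −6.
Net charge = (+3) + (−6) = −3.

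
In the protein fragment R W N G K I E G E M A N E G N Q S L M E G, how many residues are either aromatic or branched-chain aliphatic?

Aromatic: F, W, Y. Branched-chain aliphatic: I, L, V.
Aromatic residues here: W2 (1).
Branched-chain aliphatic residues here: I6, L18 (2).
The two groups share no amino acid, so total = 1 + 2 = 3.

3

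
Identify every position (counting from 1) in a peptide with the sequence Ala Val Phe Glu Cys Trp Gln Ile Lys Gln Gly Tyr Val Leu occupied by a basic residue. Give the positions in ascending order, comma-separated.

9

The basic amino acids are Lys (K), Arg (R), and His (H).
Matching residues: Lys9.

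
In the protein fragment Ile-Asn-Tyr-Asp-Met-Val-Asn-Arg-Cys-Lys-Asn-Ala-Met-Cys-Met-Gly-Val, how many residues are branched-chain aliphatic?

3

The BCAAs are Val, Leu, and Ile — aliphatic side chains with a branch point.
Matching residues: Ile1, Val6, Val17.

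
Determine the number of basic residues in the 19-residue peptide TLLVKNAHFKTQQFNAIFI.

3

K, R, and H are the three residues with basic side chains (ε-amine, guanidinium, and imidazole respectively).
Matching residues: K5, H8, K10.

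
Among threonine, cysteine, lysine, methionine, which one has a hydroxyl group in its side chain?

Serine (S), threonine (T), and tyrosine (Y) each carry a hydroxyl group on the side chain.
Of the listed options, only threonine belongs to this group.

threonine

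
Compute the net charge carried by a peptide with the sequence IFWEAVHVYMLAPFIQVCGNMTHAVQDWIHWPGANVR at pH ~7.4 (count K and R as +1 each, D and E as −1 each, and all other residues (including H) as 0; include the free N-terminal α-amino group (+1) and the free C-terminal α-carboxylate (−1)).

-1

Positive (K, R): R37 → +1.
Negative (D, E): E4, D27 → −2.
The N-terminus (+1) and C-terminus (−1) cancel.
Net charge = (+1) + (−2) = −1.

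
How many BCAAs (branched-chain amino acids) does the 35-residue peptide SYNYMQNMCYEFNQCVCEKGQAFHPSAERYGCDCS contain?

The BCAAs are Val, Leu, and Ile — aliphatic side chains with a branch point.
Matching residues: V16.

1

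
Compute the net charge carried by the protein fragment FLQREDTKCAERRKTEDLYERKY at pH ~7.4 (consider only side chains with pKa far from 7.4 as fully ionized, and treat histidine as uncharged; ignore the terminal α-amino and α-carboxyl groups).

The side chains ionized at physiological pH are Lys/Arg (+1) and Asp/Glu (−1); with His treated as neutral, nothing else contributes.
Positive (K, R): R4, K8, R12, R13, K14, R21, K22 → +7.
Negative (D, E): E5, D6, E11, E16, D17, E20 → −6.
Net charge = (+7) + (−6) = +1.

+1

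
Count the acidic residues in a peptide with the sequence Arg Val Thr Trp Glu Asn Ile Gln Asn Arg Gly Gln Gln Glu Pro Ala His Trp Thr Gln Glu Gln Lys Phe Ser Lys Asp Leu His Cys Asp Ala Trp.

Aspartate (D) and glutamate (E) have carboxylic-acid side chains and are the acidic amino acids.
Matching residues: Glu5, Glu14, Glu21, Asp27, Asp31.

5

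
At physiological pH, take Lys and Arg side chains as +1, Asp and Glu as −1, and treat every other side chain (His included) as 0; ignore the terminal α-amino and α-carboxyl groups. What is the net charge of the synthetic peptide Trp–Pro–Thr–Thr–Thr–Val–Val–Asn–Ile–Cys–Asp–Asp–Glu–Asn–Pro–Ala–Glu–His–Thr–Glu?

Positive (K, R): none → +0.
Negative (D, E): Asp11, Asp12, Glu13, Glu17, Glu20 → −5.
Net charge = (+0) + (−5) = −5.

-5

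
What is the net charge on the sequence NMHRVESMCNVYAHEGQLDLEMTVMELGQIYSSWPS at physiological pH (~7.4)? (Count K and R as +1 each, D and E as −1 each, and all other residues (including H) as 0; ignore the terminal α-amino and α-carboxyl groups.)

-4

Positive (K, R): R4 → +1.
Negative (D, E): E6, E15, D19, E21, E26 → −5.
Net charge = (+1) + (−5) = −4.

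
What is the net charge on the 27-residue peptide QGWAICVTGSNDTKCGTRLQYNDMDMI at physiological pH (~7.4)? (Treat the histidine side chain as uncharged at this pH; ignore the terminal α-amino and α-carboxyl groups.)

-1

The side chains ionized at physiological pH are Lys/Arg (+1) and Asp/Glu (−1); with His treated as neutral, nothing else contributes.
Positive (K, R): K14, R18 → +2.
Negative (D, E): D12, D23, D25 → −3.
Net charge = (+2) + (−3) = −1.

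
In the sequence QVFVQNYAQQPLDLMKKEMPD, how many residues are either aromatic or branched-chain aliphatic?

6

Aromatic: F, W, Y. Branched-chain aliphatic: I, L, V.
Aromatic residues here: F3, Y7 (2).
Branched-chain aliphatic residues here: V2, V4, L12, L14 (4).
The two groups share no amino acid, so total = 2 + 4 = 6.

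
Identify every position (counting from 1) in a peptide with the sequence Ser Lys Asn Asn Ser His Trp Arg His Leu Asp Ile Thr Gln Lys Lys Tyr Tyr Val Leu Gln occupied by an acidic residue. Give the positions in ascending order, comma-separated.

Aspartate (D) and glutamate (E) have carboxylic-acid side chains and are the acidic amino acids.
Matching residues: Asp11.

11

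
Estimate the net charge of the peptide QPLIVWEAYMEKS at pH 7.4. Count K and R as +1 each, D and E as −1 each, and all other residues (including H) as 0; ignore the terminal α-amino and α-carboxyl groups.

Positive (K, R): K12 → +1.
Negative (D, E): E7, E11 → −2.
Net charge = (+1) + (−2) = −1.

-1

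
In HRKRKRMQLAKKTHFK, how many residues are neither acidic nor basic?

6

Acidic: D, E. Basic: K, R, H. All other residues are neither.
Matching residues: M7, Q8, L9, A10, T13, F15.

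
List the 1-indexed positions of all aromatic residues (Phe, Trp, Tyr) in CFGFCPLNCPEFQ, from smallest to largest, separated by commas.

Matching residues: F2, F4, F12.

2, 4, 12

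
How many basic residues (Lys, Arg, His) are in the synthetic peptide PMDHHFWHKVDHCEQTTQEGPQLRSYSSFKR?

8

Matching residues: H4, H5, H8, K9, H12, R24, K30, R31.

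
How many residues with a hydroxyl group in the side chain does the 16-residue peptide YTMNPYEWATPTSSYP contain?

S, T, and Y are the three residues with a side-chain hydroxyl.
Matching residues: Y1, T2, Y6, T10, T12, S13, S14, Y15.

8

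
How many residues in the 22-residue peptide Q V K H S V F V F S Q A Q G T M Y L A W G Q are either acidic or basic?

2

Acidic: D, E. Basic: H, K, R.
Acidic residues here: none (0).
Basic residues here: K3, H4 (2).
The two groups share no amino acid, so total = 0 + 2 = 2.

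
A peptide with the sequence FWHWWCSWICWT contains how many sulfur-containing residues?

Cysteine (C, thiol) and methionine (M, thioether) are the two sulfur-containing amino acids.
Matching residues: C6, C10.

2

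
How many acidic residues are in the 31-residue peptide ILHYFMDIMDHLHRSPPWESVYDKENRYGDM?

6

Aspartate (D) and glutamate (E) have carboxylic-acid side chains and are the acidic amino acids.
Matching residues: D7, D10, E19, D23, E25, D30.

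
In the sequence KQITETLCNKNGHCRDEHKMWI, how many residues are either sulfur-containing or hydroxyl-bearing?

5

Sulfur-containing: C, M. Hydroxyl-bearing: S, T, Y.
Sulfur-containing residues here: C8, C14, M20 (3).
Hydroxyl-bearing residues here: T4, T6 (2).
The two groups share no amino acid, so total = 3 + 2 = 5.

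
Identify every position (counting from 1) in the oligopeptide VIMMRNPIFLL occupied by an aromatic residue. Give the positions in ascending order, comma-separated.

9

Matching residues: F9.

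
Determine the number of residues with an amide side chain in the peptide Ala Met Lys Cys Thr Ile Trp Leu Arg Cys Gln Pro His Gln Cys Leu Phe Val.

2

Asparagine (N) and glutamine (Q) have uncharged amide side chains.
Matching residues: Gln11, Gln14.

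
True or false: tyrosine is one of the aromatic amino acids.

True

Phenylalanine (F), tryptophan (W), and tyrosine (Y) have aromatic ring side chains.
Tyrosine is in this group.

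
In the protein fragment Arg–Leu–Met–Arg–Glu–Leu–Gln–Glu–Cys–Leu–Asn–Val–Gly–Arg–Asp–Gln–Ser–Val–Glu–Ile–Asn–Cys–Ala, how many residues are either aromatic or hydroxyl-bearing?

1

Aromatic: F, W, Y. Hydroxyl-bearing: S, T, Y.
Aromatic residues here: none (0).
Hydroxyl-bearing residues here: Ser17 (1).
(Y belongs to both groups, but none appear in this sequence.) Total = 0 + 1 = 1.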